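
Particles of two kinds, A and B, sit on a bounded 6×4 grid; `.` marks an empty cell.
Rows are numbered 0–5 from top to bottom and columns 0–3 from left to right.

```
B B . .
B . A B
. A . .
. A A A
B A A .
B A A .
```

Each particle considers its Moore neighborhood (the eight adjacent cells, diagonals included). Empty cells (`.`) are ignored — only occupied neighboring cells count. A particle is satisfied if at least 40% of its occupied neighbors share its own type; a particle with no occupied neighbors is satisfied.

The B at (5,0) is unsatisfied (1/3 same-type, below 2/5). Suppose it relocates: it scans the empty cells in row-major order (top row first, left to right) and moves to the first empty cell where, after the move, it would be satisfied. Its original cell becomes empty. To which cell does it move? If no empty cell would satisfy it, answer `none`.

Vacating (5,0). Empty cells in order:
  (0,2): 2/3 same-type → satisfied — stop here.

(0,2)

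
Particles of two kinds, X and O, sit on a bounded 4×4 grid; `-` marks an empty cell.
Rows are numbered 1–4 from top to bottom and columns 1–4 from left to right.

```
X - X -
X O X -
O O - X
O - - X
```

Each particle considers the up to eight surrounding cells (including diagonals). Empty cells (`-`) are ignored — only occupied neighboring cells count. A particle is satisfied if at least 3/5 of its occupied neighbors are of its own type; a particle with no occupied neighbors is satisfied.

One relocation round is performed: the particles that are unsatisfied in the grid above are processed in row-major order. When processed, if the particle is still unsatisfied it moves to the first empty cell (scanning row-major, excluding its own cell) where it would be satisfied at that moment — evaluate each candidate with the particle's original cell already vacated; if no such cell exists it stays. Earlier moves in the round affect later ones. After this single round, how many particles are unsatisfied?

Initially unsatisfied (in order): (1,1), (1,3), (2,1), (2,2), (2,3).
  (1,1) → (1,2).
  (1,3): now satisfied by earlier moves; stays.
  (2,1) → (1,4).
  (2,2) → (2,1).
  (2,3): now satisfied by earlier moves; stays.
Resulting grid:
- X X X
O - X -
O O - X
O - - X
All satisfied now.

0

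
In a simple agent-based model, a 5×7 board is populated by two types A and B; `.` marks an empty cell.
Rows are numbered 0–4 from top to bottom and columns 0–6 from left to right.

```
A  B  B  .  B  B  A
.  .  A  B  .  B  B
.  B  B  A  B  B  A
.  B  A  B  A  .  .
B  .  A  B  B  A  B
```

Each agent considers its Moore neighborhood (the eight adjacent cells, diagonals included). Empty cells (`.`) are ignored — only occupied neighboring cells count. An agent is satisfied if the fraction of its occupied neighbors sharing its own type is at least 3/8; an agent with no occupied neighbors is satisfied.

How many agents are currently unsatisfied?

Row 0: (0,0)A 0/1 ✗ · (0,1)B 1/3 ✗ · (0,2)B 2/3 ✓ · (0,4)B 3/3 ✓ · (0,5)B 3/4 ✓ · (0,6)A 0/3 ✗
Row 1: (1,2)A 1/6 ✗ · (1,3)B 4/6 ✓ · (1,5)B 5/7 ✓ · (1,6)B 3/5 ✓
Row 2: (2,1)B 2/4 ✓ · (2,2)B 4/7 ✓ · (2,3)A 3/7 ✓ · (2,4)B 4/6 ✓ · (2,5)B 3/5 ✓ · (2,6)A 0/3 ✗
Row 3: (3,1)B 3/5 ✓ · (3,2)A 2/7 ✗ · (3,3)B 4/8 ✓ · (3,4)A 2/7 ✗
Row 4: (4,0)B 1/1 ✓ · (4,2)A 1/4 ✗ · (4,3)B 2/5 ✓ · (4,4)B 2/4 ✓ · (4,5)A 1/3 ✗ · (4,6)B 0/1 ✗
Unsatisfied: (0,0), (0,1), (0,6), (1,2), (2,6), (3,2), (3,4), (4,2), (4,5), (4,6) — 10 in total.

10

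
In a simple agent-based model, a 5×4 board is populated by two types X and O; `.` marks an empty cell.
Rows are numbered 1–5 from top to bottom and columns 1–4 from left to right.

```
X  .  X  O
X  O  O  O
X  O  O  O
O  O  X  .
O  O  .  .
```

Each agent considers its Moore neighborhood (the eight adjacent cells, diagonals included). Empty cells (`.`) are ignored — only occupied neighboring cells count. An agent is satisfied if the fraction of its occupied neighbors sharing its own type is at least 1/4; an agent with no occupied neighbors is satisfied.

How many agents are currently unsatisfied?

(1,1)X 1/2 ok
(1,3)X 0/4 unhappy
(1,4)O 2/3 ok
(2,1)X 2/4 ok
(2,2)O 3/7 ok
(2,3)O 6/7 ok
(2,4)O 4/5 ok
(3,1)X 1/5 unhappy
(3,2)O 5/8 ok
(3,3)O 6/7 ok
(3,4)O 3/4 ok
(4,1)O 4/5 ok
(4,2)O 5/7 ok
(4,3)X 0/5 unhappy
(5,1)O 3/3 ok
(5,2)O 3/4 ok
Unsatisfied: (1,3), (3,1), (4,3) — 3 in total.

3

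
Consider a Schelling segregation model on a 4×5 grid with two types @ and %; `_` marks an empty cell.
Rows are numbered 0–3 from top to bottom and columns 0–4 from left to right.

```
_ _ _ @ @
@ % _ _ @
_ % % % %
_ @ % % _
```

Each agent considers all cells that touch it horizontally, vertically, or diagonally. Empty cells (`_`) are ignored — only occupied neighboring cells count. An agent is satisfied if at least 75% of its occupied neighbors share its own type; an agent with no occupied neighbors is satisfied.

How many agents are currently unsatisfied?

6

Row 0: (0,3)@ 2/2 satisfied · (0,4)@ 2/2 satisfied
Row 1: (1,0)@ 0/2 not · (1,1)% 2/3 not · (1,4)@ 2/4 not
Row 2: (2,1)% 3/5 not · (2,2)% 5/6 satisfied · (2,3)% 4/5 satisfied · (2,4)% 2/3 not
Row 3: (3,1)@ 0/3 not · (3,2)% 4/5 satisfied · (3,3)% 4/4 satisfied
Unsatisfied: (1,0), (1,1), (1,4), (2,1), (2,4), (3,1) — 6 in total.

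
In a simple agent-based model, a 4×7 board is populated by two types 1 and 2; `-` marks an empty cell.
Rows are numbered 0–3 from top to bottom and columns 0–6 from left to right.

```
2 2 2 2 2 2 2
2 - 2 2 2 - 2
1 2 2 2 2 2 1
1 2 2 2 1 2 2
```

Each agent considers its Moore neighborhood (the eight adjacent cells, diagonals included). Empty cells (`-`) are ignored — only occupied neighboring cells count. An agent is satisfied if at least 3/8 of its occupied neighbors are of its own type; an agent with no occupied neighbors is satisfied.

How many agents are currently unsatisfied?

4

(0,0)2 2/2 ✓
(0,1)2 4/4 ✓
(0,2)2 4/4 ✓
(0,3)2 5/5 ✓
(0,4)2 4/4 ✓
(0,5)2 4/4 ✓
(0,6)2 2/2 ✓
(1,0)2 3/4 ✓
(1,2)2 7/7 ✓
(1,3)2 8/8 ✓
(1,4)2 7/7 ✓
(1,6)2 3/4 ✓
(2,0)1 1/4 ✗
(2,1)2 5/7 ✓
(2,2)2 7/7 ✓
(2,3)2 7/8 ✓
(2,4)2 6/7 ✓
(2,5)2 5/7 ✓
(2,6)1 0/4 ✗
(3,0)1 1/3 ✗
(3,1)2 3/5 ✓
(3,2)2 5/5 ✓
(3,3)2 4/5 ✓
(3,4)1 0/5 ✗
(3,5)2 3/5 ✓
(3,6)2 2/3 ✓
Unsatisfied: (2,0), (2,6), (3,0), (3,4) — 4 in total.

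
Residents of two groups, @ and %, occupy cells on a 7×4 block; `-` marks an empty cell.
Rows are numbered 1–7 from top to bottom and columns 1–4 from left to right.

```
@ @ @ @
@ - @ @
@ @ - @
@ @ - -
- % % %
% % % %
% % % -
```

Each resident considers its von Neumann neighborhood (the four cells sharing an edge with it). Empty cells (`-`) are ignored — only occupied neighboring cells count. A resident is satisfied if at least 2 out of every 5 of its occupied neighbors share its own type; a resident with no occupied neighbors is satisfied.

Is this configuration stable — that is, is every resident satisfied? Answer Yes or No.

Row 1: (1,1)@ 2/2 ✓ · (1,2)@ 2/2 ✓ · (1,3)@ 3/3 ✓ · (1,4)@ 2/2 ✓
Row 2: (2,1)@ 2/2 ✓ · (2,3)@ 2/2 ✓ · (2,4)@ 3/3 ✓
Row 3: (3,1)@ 3/3 ✓ · (3,2)@ 2/2 ✓ · (3,4)@ 1/1 ✓
Row 4: (4,1)@ 2/2 ✓ · (4,2)@ 2/3 ✓
Row 5: (5,2)% 2/3 ✓ · (5,3)% 3/3 ✓ · (5,4)% 2/2 ✓
Row 6: (6,1)% 2/2 ✓ · (6,2)% 4/4 ✓ · (6,3)% 4/4 ✓ · (6,4)% 2/2 ✓
Row 7: (7,1)% 2/2 ✓ · (7,2)% 3/3 ✓ · (7,3)% 2/2 ✓
All meet the threshold, so the configuration is stable.

Yes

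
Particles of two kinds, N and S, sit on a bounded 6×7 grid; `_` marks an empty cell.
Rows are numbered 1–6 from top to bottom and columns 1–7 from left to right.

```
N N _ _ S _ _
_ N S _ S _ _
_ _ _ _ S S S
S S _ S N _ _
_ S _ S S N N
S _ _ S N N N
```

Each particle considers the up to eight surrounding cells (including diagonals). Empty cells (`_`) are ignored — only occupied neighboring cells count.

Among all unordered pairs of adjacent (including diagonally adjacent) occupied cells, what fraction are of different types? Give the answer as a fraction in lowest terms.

Scan each occupied cell's neighbors to the right and below (and the two forward diagonals) so each pair is counted once.
From row 1: 1 unlike of 5 pairs (running 1/5).
From row 2: 1 unlike of 3 pairs (running 2/8).
From row 3: 2 unlike of 5 pairs (running 4/13).
From row 4: 3 unlike of 9 pairs (running 7/22).
From row 5: 4 unlike of 14 pairs (running 11/36).
From row 6: 1 unlike of 3 pairs (running 12/39).
Total adjacent occupied pairs: 39; unlike-type pairs: 12.
12/39 reduces to 4/13.

4/13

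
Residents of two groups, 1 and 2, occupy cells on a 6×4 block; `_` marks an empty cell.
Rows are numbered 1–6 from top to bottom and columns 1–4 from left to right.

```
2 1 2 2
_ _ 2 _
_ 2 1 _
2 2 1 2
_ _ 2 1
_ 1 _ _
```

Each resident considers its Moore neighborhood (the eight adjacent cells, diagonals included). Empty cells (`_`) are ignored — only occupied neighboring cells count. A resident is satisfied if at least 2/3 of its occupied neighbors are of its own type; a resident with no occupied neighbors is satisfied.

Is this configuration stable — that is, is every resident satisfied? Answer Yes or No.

No

Row 1: (1,1)2 0/1 not · (1,2)1 0/3 not · (1,3)2 2/3 satisfied · (1,4)2 2/2 satisfied
Row 2: (2,3)2 3/5 not
Row 3: (3,2)2 3/5 not · (3,3)1 1/5 not
Row 4: (4,1)2 2/2 satisfied · (4,2)2 3/5 not · (4,3)1 2/6 not · (4,4)2 1/4 not
Row 5: (5,3)2 2/5 not · (5,4)1 1/3 not
Row 6: (6,2)1 0/1 not
For instance (1,1) has only 0/1 same-type neighbors, below 2/3.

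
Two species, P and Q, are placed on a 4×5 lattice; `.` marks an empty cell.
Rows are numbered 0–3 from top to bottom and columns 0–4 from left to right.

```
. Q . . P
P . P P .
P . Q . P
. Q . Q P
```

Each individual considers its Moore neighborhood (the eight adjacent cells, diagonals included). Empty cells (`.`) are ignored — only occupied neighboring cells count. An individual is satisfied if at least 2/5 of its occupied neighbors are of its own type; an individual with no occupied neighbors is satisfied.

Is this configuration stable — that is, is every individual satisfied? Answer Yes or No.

No

(0,1)Q 0/2 not
(0,4)P 1/1 satisfied
(1,0)P 1/2 satisfied
(1,2)P 1/3 not
(1,3)P 3/4 satisfied
(2,0)P 1/2 satisfied
(2,2)Q 2/4 satisfied
(2,4)P 2/3 satisfied
(3,1)Q 1/2 satisfied
(3,3)Q 1/3 not
(3,4)P 1/2 satisfied
For instance (0,1) has only 0/2 same-type neighbors, below 2/5.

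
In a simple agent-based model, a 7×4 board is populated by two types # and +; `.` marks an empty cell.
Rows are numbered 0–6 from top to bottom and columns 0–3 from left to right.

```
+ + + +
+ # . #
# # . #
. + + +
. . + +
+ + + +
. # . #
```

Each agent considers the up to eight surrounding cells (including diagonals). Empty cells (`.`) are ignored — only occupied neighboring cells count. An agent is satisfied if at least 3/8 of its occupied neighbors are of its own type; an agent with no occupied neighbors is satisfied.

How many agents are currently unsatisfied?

5

(0,0)+ 2/3 ok
(0,1)+ 3/4 ok
(0,2)+ 2/4 ok
(0,3)+ 1/2 ok
(1,0)+ 2/5 ok
(1,1)# 2/6 unhappy
(1,3)# 1/3 unhappy
(2,0)# 2/4 ok
(2,1)# 2/5 ok
(2,3)# 1/3 unhappy
(3,1)+ 2/4 ok
(3,2)+ 4/6 ok
(3,3)+ 3/4 ok
(4,2)+ 7/7 ok
(4,3)+ 5/5 ok
(5,0)+ 1/2 ok
(5,1)+ 3/4 ok
(5,2)+ 4/6 ok
(5,3)+ 3/4 ok
(6,1)# 0/3 unhappy
(6,3)# 0/2 unhappy
Unsatisfied: (1,1), (1,3), (2,3), (6,1), (6,3) — 5 in total.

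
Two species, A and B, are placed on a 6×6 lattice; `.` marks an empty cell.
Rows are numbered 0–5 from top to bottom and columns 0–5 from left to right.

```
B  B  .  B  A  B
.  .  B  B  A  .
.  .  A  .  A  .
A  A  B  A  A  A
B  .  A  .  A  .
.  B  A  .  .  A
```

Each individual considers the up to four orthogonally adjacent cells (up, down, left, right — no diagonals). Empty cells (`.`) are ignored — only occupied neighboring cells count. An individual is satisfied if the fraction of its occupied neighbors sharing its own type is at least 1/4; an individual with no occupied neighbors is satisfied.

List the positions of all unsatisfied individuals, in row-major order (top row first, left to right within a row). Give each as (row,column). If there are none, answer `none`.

(0,5), (2,2), (3,2), (4,0), (5,1)

Row 0: (0,0)B 1/1 ok · (0,1)B 1/1 ok · (0,3)B 1/2 ok · (0,4)A 1/3 ok · (0,5)B 0/1 unhappy
Row 1: (1,2)B 1/2 ok · (1,3)B 2/3 ok · (1,4)A 2/3 ok
Row 2: (2,2)A 0/2 unhappy · (2,4)A 2/2 ok
Row 3: (3,0)A 1/2 ok · (3,1)A 1/2 ok · (3,2)B 0/4 unhappy · (3,3)A 1/2 ok · (3,4)A 4/4 ok · (3,5)A 1/1 ok
Row 4: (4,0)B 0/1 unhappy · (4,2)A 1/2 ok · (4,4)A 1/1 ok
Row 5: (5,1)B 0/1 unhappy · (5,2)A 1/2 ok · (5,5)A 0/0 ok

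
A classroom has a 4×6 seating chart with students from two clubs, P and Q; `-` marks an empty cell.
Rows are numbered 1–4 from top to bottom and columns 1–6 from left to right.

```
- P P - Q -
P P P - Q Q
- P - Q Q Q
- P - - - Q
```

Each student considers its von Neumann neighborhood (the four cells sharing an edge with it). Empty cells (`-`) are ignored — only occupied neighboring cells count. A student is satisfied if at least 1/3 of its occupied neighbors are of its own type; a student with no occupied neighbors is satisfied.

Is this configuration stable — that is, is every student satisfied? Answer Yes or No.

(1,2)P 2/2 ✓
(1,3)P 2/2 ✓
(1,5)Q 1/1 ✓
(2,1)P 1/1 ✓
(2,2)P 4/4 ✓
(2,3)P 2/2 ✓
(2,5)Q 3/3 ✓
(2,6)Q 2/2 ✓
(3,2)P 2/2 ✓
(3,4)Q 1/1 ✓
(3,5)Q 3/3 ✓
(3,6)Q 3/3 ✓
(4,2)P 1/1 ✓
(4,6)Q 1/1 ✓
All meet the threshold, so the configuration is stable.

Yes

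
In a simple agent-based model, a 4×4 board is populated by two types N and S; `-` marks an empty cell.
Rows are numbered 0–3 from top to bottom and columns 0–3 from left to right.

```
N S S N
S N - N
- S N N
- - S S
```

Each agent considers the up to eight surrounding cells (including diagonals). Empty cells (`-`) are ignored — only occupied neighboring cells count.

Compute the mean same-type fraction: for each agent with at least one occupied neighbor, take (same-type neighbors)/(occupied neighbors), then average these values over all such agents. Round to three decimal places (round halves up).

0.458

Row 0: (0,0)N 1/3 · (0,1)S 2/4 · (0,2)S 1/4 · (0,3)N 1/2
Row 1: (1,0)S 2/4 · (1,1)N 2/6 · (1,3)N 3/4
Row 2: (2,1)S 2/4 · (2,2)N 3/6 · (2,3)N 2/4
Row 3: (3,2)S 2/4 · (3,3)S 1/3
Sum over 12 agents: 1/3 + 2/4 + 1/4 + 1/2 + 2/4 + 2/6 + 3/4 + 2/4 + 3/6 + 2/4 + 2/4 + 1/3 = 11/2; mean = 11/2 ÷ 12 = 11/24 = 0.458333… → 0.458.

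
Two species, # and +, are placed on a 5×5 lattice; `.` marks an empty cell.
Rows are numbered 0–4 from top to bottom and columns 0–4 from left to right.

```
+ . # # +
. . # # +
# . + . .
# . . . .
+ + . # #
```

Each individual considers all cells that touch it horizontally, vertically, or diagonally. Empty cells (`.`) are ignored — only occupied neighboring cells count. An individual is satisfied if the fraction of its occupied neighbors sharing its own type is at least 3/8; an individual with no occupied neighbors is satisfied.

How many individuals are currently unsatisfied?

(0,0)+ 0/0 ✓
(0,2)# 3/3 ✓
(0,3)# 3/5 ✓
(0,4)+ 1/3 ✗
(1,2)# 3/4 ✓
(1,3)# 3/6 ✓
(1,4)+ 1/3 ✗
(2,0)# 1/1 ✓
(2,2)+ 0/2 ✗
(3,0)# 1/3 ✗
(4,0)+ 1/2 ✓
(4,1)+ 1/2 ✓
(4,3)# 1/1 ✓
(4,4)# 1/1 ✓
Unsatisfied: (0,4), (1,4), (2,2), (3,0) — 4 in total.

4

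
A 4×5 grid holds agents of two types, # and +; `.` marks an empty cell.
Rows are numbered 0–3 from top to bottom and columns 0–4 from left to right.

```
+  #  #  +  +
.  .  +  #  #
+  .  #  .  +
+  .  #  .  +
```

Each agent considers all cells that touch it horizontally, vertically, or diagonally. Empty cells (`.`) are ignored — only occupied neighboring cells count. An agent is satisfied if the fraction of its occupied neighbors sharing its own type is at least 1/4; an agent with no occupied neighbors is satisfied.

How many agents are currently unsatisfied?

2

Row 0: (0,0)+ 0/1 not · (0,1)# 1/3 satisfied · (0,2)# 2/4 satisfied · (0,3)+ 2/5 satisfied · (0,4)+ 1/3 satisfied
Row 1: (1,2)+ 1/5 not · (1,3)# 3/7 satisfied · (1,4)# 1/4 satisfied
Row 2: (2,0)+ 1/1 satisfied · (2,2)# 2/3 satisfied · (2,4)+ 1/3 satisfied
Row 3: (3,0)+ 1/1 satisfied · (3,2)# 1/1 satisfied · (3,4)+ 1/1 satisfied
Unsatisfied: (0,0), (1,2) — 2 in total.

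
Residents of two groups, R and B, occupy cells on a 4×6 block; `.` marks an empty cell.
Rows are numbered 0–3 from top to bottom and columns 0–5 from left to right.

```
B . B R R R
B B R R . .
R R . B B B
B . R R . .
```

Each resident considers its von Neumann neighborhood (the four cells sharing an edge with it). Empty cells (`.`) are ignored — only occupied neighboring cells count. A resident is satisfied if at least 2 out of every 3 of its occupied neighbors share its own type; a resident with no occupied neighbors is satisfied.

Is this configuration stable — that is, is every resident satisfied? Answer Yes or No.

Row 0: (0,0)B 1/1 ✓ · (0,2)B 0/2 ✗ · (0,3)R 2/3 ✓ · (0,4)R 2/2 ✓ · (0,5)R 1/1 ✓
Row 1: (1,0)B 2/3 ✓ · (1,1)B 1/3 ✗ · (1,2)R 1/3 ✗ · (1,3)R 2/3 ✓
Row 2: (2,0)R 1/3 ✗ · (2,1)R 1/2 ✗ · (2,3)B 1/3 ✗ · (2,4)B 2/2 ✓ · (2,5)B 1/1 ✓
Row 3: (3,0)B 0/1 ✗ · (3,2)R 1/1 ✓ · (3,3)R 1/2 ✗
For instance (0,2) has only 0/2 same-type neighbors, below 2/3.

No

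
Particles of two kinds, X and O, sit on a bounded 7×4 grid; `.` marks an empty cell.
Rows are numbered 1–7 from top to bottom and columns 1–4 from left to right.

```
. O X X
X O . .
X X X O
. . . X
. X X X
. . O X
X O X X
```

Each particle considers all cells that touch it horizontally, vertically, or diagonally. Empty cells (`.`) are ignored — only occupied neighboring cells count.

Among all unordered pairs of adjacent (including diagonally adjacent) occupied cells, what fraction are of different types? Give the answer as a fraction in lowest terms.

Scan each occupied cell's neighbors to the right and below (and the two forward diagonals) so each pair is counted once.
Row 1: O(1,2)–X(1,3)≠ O(1,2)–O(2,2)= O(1,2)–X(2,1)≠ X(1,3)–X(1,4)= X(1,3)–O(2,2)≠  → 3/5 unlike.
Row 2: X(2,1)–O(2,2)≠ X(2,1)–X(3,1)= X(2,1)–X(3,2)= O(2,2)–X(3,2)≠ O(2,2)–X(3,3)≠ O(2,2)–X(3,1)≠  → 4/6 unlike.
Row 3: X(3,1)–X(3,2)= X(3,2)–X(3,3)= X(3,3)–O(3,4)≠ X(3,3)–X(4,4)= O(3,4)–X(4,4)≠  → 2/5 unlike.
Row 4: X(4,4)–X(5,4)= X(4,4)–X(5,3)=  → 0/2 unlike.
Row 5: X(5,2)–X(5,3)= X(5,2)–O(6,3)≠ X(5,3)–X(5,4)= X(5,3)–O(6,3)≠ X(5,3)–X(6,4)= X(5,4)–X(6,4)= X(5,4)–O(6,3)≠  → 3/7 unlike.
Row 6: O(6,3)–X(6,4)≠ O(6,3)–X(7,3)≠ O(6,3)–X(7,4)≠ O(6,3)–O(7,2)= X(6,4)–X(7,4)= X(6,4)–X(7,3)=  → 3/6 unlike.
Row 7: X(7,1)–O(7,2)≠ O(7,2)–X(7,3)≠ X(7,3)–X(7,4)=  → 2/3 unlike.
Total adjacent occupied pairs: 34; unlike-type pairs: 17.
17/34 reduces to 1/2.

1/2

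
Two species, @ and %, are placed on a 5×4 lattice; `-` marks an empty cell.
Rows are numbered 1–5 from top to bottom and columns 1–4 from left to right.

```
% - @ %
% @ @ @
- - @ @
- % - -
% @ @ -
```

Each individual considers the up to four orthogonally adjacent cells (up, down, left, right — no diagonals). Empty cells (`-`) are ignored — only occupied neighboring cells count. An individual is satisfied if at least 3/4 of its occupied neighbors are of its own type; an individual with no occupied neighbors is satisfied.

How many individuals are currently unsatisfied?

Row 1: (1,1)% 1/1 ok · (1,3)@ 1/2 unhappy · (1,4)% 0/2 unhappy
Row 2: (2,1)% 1/2 unhappy · (2,2)@ 1/2 unhappy · (2,3)@ 4/4 ok · (2,4)@ 2/3 unhappy
Row 3: (3,3)@ 2/2 ok · (3,4)@ 2/2 ok
Row 4: (4,2)% 0/1 unhappy
Row 5: (5,1)% 0/1 unhappy · (5,2)@ 1/3 unhappy · (5,3)@ 1/1 ok
Unsatisfied: (1,3), (1,4), (2,1), (2,2), (2,4), (4,2), (5,1), (5,2) — 8 in total.

8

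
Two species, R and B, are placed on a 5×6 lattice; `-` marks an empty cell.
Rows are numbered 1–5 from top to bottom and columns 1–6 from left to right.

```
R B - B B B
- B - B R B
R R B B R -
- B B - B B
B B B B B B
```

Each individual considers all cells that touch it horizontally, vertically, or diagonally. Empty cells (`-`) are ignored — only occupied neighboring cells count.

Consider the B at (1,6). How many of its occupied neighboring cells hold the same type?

Occupied neighbors of (1,6): (1,5)=B, (2,5)=R, (2,6)=B.
Same type (B): 2 of 3.

2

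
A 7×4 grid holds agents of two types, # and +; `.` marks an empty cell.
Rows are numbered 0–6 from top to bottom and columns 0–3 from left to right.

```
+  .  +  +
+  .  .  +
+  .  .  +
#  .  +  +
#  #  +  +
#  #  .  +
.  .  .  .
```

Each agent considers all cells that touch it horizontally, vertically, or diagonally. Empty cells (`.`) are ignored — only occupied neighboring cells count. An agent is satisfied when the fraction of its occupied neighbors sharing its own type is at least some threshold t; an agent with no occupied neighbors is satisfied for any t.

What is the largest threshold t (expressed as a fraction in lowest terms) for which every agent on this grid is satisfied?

(0,0)+ 1/1
(0,2)+ 2/2
(0,3)+ 2/2
(1,0)+ 2/2
(1,3)+ 3/3
(2,0)+ 1/2
(2,3)+ 3/3
(3,0)# 2/3
(3,2)+ 4/5
(3,3)+ 4/4
(4,0)# 4/4
(4,1)# 4/6
(4,2)+ 4/6
(4,3)+ 4/4
(5,0)# 3/3
(5,1)# 3/4
(5,3)+ 2/2
The smallest same-type fraction is 1/2 at (2,0), which reduces to 1/2. Any threshold above that leaves this agent unsatisfied.

1/2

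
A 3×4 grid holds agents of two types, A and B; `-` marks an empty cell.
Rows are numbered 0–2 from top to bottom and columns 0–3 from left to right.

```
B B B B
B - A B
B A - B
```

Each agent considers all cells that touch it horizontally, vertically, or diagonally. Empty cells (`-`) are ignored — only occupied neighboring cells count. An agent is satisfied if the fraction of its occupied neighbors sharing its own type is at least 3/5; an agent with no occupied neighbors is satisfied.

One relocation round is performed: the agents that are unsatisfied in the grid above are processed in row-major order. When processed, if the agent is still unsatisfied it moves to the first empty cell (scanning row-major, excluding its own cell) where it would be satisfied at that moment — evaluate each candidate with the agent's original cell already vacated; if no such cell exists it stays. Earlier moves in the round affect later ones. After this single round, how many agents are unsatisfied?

2

Initially unsatisfied (in order): (1,2), (2,0), (2,1), (2,3).
  (1,2): no empty cell satisfies it; stays.
  (2,0) → (1,1).
  (2,1): no empty cell satisfies it; stays.
  (2,3) → (2,0).
Resulting grid:
B B B B
B B A B
B A - -
Unsatisfied now: (1,2), (2,1).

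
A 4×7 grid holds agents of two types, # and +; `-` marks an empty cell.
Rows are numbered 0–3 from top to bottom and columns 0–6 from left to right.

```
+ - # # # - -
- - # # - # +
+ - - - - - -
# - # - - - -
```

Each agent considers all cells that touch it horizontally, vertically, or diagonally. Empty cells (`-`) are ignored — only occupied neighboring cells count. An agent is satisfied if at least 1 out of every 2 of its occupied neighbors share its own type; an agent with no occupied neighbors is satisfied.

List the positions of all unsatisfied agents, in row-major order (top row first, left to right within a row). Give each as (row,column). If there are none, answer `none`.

(0,0)+ 0/0 ok
(0,2)# 3/3 ok
(0,3)# 4/4 ok
(0,4)# 3/3 ok
(1,2)# 3/3 ok
(1,3)# 4/4 ok
(1,5)# 1/2 ok
(1,6)+ 0/1 unhappy
(2,0)+ 0/1 unhappy
(3,0)# 0/1 unhappy
(3,2)# 0/0 ok

(1,6), (2,0), (3,0)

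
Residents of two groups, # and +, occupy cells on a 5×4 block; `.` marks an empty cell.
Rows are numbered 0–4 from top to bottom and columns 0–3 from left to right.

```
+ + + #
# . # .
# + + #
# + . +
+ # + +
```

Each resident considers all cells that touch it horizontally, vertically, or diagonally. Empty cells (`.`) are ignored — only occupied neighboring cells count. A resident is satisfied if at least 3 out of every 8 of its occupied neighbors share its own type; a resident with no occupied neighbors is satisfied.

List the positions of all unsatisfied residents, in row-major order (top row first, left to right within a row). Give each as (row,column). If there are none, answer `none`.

(0,0)+ 1/2 satisfied
(0,1)+ 2/4 satisfied
(0,2)+ 1/3 not
(0,3)# 1/2 satisfied
(1,0)# 1/4 not
(1,2)# 2/6 not
(2,0)# 2/4 satisfied
(2,1)+ 2/6 not
(2,2)+ 3/5 satisfied
(2,3)# 1/3 not
(3,0)# 2/5 satisfied
(3,1)+ 4/7 satisfied
(3,3)+ 3/4 satisfied
(4,0)+ 1/3 not
(4,1)# 1/4 not
(4,2)+ 3/4 satisfied
(4,3)+ 2/2 satisfied

(0,2), (1,0), (1,2), (2,1), (2,3), (4,0), (4,1)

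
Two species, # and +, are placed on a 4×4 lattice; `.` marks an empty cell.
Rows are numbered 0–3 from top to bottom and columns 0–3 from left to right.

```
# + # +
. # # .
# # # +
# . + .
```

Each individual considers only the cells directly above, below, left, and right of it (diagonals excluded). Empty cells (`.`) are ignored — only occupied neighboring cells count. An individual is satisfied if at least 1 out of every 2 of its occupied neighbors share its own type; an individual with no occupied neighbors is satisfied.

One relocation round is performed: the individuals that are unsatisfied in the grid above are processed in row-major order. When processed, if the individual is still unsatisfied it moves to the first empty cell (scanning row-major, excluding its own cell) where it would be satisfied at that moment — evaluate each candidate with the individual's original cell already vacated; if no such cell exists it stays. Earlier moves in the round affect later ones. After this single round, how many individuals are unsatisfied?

0

Initially unsatisfied (in order): (0,0), (0,1), (0,2), (0,3), (2,3), (3,2).
  (0,0) → (1,0).
  (0,1) → (1,3).
  (0,2): now satisfied by earlier moves; stays.
  (0,3): now satisfied by earlier moves; stays.
  (2,3): now satisfied by earlier moves; stays.
  (3,2) → (3,3).
Resulting grid:
. . # +
# # # +
# # # +
# . . +
All satisfied now.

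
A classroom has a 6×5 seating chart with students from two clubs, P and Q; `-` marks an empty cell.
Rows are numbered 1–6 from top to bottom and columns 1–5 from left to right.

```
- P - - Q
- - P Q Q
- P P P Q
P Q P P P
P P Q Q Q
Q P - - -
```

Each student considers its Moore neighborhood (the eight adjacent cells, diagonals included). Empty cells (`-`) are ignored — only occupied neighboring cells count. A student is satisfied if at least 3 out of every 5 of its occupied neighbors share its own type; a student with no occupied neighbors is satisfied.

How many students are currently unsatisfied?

Row 1: (1,2)P 1/1 ✓ · (1,5)Q 2/2 ✓
Row 2: (2,3)P 4/5 ✓ · (2,4)Q 3/6 ✗ · (2,5)Q 3/4 ✓
Row 3: (3,2)P 4/5 ✓ · (3,3)P 5/7 ✓ · (3,4)P 5/8 ✓ · (3,5)Q 2/5 ✗
Row 4: (4,1)P 3/4 ✓ · (4,2)Q 1/7 ✗ · (4,3)P 5/8 ✓ · (4,4)P 4/8 ✗ · (4,5)P 2/5 ✗
Row 5: (5,1)P 3/5 ✓ · (5,2)P 4/7 ✗ · (5,3)Q 2/6 ✗ · (5,4)Q 2/5 ✗ · (5,5)Q 1/3 ✗
Row 6: (6,1)Q 0/3 ✗ · (6,2)P 2/4 ✗
Unsatisfied: (2,4), (3,5), (4,2), (4,4), (4,5), (5,2), (5,3), (5,4), (5,5), (6,1), (6,2) — 11 in total.

11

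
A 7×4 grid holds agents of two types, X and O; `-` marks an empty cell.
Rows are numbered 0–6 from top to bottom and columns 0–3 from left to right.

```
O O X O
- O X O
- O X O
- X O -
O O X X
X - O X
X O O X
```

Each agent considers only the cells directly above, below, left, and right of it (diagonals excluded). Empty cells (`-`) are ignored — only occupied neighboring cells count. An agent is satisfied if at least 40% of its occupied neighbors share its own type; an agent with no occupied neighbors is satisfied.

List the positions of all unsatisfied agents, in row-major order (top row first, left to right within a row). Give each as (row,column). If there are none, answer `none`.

Row 0: (0,0)O 1/1 ✓ · (0,1)O 2/3 ✓ · (0,2)X 1/3 ✗ · (0,3)O 1/2 ✓
Row 1: (1,1)O 2/3 ✓ · (1,2)X 2/4 ✓ · (1,3)O 2/3 ✓
Row 2: (2,1)O 1/3 ✗ · (2,2)X 1/4 ✗ · (2,3)O 1/2 ✓
Row 3: (3,1)X 0/3 ✗ · (3,2)O 0/3 ✗
Row 4: (4,0)O 1/2 ✓ · (4,1)O 1/3 ✗ · (4,2)X 1/4 ✗ · (4,3)X 2/2 ✓
Row 5: (5,0)X 1/2 ✓ · (5,2)O 1/3 ✗ · (5,3)X 2/3 ✓
Row 6: (6,0)X 1/2 ✓ · (6,1)O 1/2 ✓ · (6,2)O 2/3 ✓ · (6,3)X 1/2 ✓

(0,2), (2,1), (2,2), (3,1), (3,2), (4,1), (4,2), (5,2)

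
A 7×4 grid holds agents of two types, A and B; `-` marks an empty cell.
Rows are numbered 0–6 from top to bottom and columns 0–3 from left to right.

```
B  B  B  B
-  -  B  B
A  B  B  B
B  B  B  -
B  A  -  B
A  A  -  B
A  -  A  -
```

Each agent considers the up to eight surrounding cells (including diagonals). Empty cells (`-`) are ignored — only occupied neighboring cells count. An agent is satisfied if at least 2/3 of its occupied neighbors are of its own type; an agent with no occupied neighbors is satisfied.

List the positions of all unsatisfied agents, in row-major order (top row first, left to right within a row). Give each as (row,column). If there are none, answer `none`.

(2,0), (3,0), (4,0), (4,1), (5,3), (6,2)

(0,0)B 1/1 ✓
(0,1)B 3/3 ✓
(0,2)B 4/4 ✓
(0,3)B 3/3 ✓
(1,2)B 7/7 ✓
(1,3)B 5/5 ✓
(2,0)A 0/3 ✗
(2,1)B 5/6 ✓
(2,2)B 6/6 ✓
(2,3)B 4/4 ✓
(3,0)B 3/5 ✗
(3,1)B 5/7 ✓
(3,2)B 5/6 ✓
(4,0)B 2/5 ✗
(4,1)A 2/6 ✗
(4,3)B 2/2 ✓
(5,0)A 3/4 ✓
(5,1)A 4/5 ✓
(5,3)B 1/2 ✗
(6,0)A 2/2 ✓
(6,2)A 1/2 ✗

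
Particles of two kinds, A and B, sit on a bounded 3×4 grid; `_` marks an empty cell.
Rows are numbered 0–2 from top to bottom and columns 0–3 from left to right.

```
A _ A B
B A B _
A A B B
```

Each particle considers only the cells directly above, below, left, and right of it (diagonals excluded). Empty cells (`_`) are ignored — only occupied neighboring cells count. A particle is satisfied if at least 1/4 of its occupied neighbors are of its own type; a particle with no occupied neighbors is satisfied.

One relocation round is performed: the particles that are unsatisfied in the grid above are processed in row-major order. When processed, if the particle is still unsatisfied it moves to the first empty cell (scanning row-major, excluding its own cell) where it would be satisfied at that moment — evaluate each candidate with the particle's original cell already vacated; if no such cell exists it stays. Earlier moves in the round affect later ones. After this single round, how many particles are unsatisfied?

0

Initially unsatisfied (in order): (0,0), (0,2), (0,3), (1,0).
  (0,0) → (0,1).
  (0,2): now satisfied by earlier moves; stays.
  (0,3) → (0,0).
  (1,0): now satisfied by earlier moves; stays.
Resulting grid:
B A A _
B A B _
A A B B
All satisfied now.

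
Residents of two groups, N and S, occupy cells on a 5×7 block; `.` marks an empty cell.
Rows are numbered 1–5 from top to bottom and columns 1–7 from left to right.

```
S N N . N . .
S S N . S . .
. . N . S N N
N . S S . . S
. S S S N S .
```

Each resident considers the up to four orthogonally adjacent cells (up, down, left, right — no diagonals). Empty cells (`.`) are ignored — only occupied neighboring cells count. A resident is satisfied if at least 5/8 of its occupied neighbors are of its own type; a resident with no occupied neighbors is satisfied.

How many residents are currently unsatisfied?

12

(1,1)S 1/2 unhappy
(1,2)N 1/3 unhappy
(1,3)N 2/2 ok
(1,5)N 0/1 unhappy
(2,1)S 2/2 ok
(2,2)S 1/3 unhappy
(2,3)N 2/3 ok
(2,5)S 1/2 unhappy
(3,3)N 1/2 unhappy
(3,5)S 1/2 unhappy
(3,6)N 1/2 unhappy
(3,7)N 1/2 unhappy
(4,1)N 0/0 ok
(4,3)S 2/3 ok
(4,4)S 2/2 ok
(4,7)S 0/1 unhappy
(5,2)S 1/1 ok
(5,3)S 3/3 ok
(5,4)S 2/3 ok
(5,5)N 0/2 unhappy
(5,6)S 0/1 unhappy
Unsatisfied: (1,1), (1,2), (1,5), (2,2), (2,5), (3,3), (3,5), (3,6), (3,7), (4,7), (5,5), (5,6) — 12 in total.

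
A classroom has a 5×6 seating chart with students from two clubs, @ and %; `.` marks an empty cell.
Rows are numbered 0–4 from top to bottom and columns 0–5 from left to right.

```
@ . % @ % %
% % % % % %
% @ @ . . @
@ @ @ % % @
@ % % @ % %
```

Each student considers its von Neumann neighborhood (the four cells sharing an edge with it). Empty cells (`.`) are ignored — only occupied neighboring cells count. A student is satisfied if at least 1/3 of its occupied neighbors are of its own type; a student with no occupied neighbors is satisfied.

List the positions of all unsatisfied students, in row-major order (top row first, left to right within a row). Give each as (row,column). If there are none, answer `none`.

Row 0: (0,0)@ 0/1 not · (0,2)% 1/2 satisfied · (0,3)@ 0/3 not · (0,4)% 2/3 satisfied · (0,5)% 2/2 satisfied
Row 1: (1,0)% 2/3 satisfied · (1,1)% 2/3 satisfied · (1,2)% 3/4 satisfied · (1,3)% 2/3 satisfied · (1,4)% 3/3 satisfied · (1,5)% 2/3 satisfied
Row 2: (2,0)% 1/3 satisfied · (2,1)@ 2/4 satisfied · (2,2)@ 2/3 satisfied · (2,5)@ 1/2 satisfied
Row 3: (3,0)@ 2/3 satisfied · (3,1)@ 3/4 satisfied · (3,2)@ 2/4 satisfied · (3,3)% 1/3 satisfied · (3,4)% 2/3 satisfied · (3,5)@ 1/3 satisfied
Row 4: (4,0)@ 1/2 satisfied · (4,1)% 1/3 satisfied · (4,2)% 1/3 satisfied · (4,3)@ 0/3 not · (4,4)% 2/3 satisfied · (4,5)% 1/2 satisfied

(0,0), (0,3), (4,3)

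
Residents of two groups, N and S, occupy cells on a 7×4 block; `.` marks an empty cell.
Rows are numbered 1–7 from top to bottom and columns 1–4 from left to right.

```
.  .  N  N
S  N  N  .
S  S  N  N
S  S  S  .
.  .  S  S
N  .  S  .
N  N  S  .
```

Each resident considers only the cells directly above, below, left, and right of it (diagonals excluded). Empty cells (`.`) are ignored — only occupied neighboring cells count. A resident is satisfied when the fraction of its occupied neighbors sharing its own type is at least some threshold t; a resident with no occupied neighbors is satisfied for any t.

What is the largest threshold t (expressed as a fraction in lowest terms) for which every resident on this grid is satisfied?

Row 1: (1,3)N 2/2 · (1,4)N 1/1
Row 2: (2,1)S 1/2 · (2,2)N 1/3 · (2,3)N 3/3
Row 3: (3,1)S 3/3 · (3,2)S 2/4 · (3,3)N 2/4 · (3,4)N 1/1
Row 4: (4,1)S 2/2 · (4,2)S 3/3 · (4,3)S 2/3
Row 5: (5,3)S 3/3 · (5,4)S 1/1
Row 6: (6,1)N 1/1 · (6,3)S 2/2
Row 7: (7,1)N 2/2 · (7,2)N 1/2 · (7,3)S 1/2
The smallest same-type fraction is 1/3 at (2,2), which reduces to 1/3. Any threshold above that leaves this resident unsatisfied.

1/3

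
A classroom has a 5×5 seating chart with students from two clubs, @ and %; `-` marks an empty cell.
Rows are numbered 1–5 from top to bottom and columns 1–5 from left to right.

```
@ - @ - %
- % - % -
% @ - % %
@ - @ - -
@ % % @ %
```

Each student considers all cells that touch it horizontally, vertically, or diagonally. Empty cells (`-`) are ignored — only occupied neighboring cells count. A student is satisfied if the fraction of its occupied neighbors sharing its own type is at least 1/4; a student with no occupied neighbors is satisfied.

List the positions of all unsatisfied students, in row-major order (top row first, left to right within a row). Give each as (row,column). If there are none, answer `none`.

(1,1)@ 0/1 unhappy
(1,3)@ 0/2 unhappy
(1,5)% 1/1 ok
(2,2)% 1/4 ok
(2,4)% 3/4 ok
(3,1)% 1/3 ok
(3,2)@ 2/4 ok
(3,4)% 2/3 ok
(3,5)% 2/2 ok
(4,1)@ 2/4 ok
(4,3)@ 2/5 ok
(5,1)@ 1/2 ok
(5,2)% 1/4 ok
(5,3)% 1/3 ok
(5,4)@ 1/3 ok
(5,5)% 0/1 unhappy

(1,1), (1,3), (5,5)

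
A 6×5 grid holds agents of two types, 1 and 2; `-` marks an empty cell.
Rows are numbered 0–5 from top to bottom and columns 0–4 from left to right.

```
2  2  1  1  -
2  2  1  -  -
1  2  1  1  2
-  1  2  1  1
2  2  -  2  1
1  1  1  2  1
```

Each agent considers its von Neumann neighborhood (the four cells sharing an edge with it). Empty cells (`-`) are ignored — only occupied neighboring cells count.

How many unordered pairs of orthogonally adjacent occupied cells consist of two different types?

18

Scan each occupied cell's neighbors to the right and below so each pair is counted once.
From row 0: 1 unlike of 6 pairs (running 1/6).
From row 1: 2 unlike of 5 pairs (running 3/11).
From row 2: 6 unlike of 8 pairs (running 9/19).
From row 3: 4 unlike of 6 pairs (running 13/25).
From row 4: 3 unlike of 6 pairs (running 16/31).
From row 5: 2 unlike of 4 pairs (running 18/35).
Total adjacent occupied pairs: 35; unlike-type pairs: 18.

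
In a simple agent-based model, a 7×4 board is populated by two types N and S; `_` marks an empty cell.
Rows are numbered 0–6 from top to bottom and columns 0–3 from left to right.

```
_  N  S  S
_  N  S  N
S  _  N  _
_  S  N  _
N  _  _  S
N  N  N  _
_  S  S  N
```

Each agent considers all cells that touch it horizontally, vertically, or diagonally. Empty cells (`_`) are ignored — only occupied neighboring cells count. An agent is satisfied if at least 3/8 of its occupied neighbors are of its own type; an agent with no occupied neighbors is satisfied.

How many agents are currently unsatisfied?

8

(0,1)N 1/3 ✗
(0,2)S 2/5 ✓
(0,3)S 2/3 ✓
(1,1)N 2/5 ✓
(1,2)S 2/6 ✗
(1,3)N 1/4 ✗
(2,0)S 1/2 ✓
(2,2)N 3/5 ✓
(3,1)S 1/4 ✗
(3,2)N 1/3 ✗
(4,0)N 2/3 ✓
(4,3)S 0/2 ✗
(5,0)N 2/3 ✓
(5,1)N 3/5 ✓
(5,2)N 2/5 ✓
(6,1)S 1/4 ✗
(6,2)S 1/4 ✗
(6,3)N 1/2 ✓
Unsatisfied: (0,1), (1,2), (1,3), (3,1), (3,2), (4,3), (6,1), (6,2) — 8 in total.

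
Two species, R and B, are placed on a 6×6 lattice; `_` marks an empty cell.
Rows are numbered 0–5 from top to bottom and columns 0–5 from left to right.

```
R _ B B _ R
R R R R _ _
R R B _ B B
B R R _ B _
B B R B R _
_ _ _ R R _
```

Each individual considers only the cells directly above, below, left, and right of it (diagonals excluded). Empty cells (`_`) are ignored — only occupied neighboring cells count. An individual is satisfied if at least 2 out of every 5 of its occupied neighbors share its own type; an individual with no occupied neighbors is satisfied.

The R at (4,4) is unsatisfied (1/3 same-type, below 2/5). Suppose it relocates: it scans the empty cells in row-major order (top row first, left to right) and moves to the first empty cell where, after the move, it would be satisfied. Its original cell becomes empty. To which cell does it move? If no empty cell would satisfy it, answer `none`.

(0,1)

Vacating (4,4). Empty cells in order:
  (0,1): 2/3 same-type → satisfied — stop here.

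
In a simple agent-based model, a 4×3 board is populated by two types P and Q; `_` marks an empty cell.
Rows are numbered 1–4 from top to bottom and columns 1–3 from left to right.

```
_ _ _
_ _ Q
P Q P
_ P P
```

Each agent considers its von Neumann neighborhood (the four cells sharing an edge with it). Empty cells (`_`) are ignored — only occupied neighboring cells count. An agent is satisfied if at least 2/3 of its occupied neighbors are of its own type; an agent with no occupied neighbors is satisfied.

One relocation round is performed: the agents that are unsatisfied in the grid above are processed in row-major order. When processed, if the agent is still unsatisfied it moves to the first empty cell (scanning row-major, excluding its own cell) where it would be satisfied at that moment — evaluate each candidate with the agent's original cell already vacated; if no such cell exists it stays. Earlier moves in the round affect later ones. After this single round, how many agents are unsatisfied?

0

Initially unsatisfied (in order): (2,3), (3,1), (3,2), (3,3), (4,2).
  (2,3) → (1,1).
  (3,1) → (1,3).
  (3,2) → (2,1).
  (3,3): now satisfied by earlier moves; stays.
  (4,2): now satisfied by earlier moves; stays.
Resulting grid:
Q _ P
Q _ _
_ _ P
_ P P
All satisfied now.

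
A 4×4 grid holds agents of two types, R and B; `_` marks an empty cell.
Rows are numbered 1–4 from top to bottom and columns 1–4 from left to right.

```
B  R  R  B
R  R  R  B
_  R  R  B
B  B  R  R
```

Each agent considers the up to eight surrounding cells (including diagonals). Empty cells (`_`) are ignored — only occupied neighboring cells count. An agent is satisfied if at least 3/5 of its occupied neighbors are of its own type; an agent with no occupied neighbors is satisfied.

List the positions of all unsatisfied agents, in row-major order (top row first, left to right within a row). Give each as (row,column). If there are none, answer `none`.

(1,1)B 0/3 ✗
(1,2)R 4/5 ✓
(1,3)R 3/5 ✓
(1,4)B 1/3 ✗
(2,1)R 3/4 ✓
(2,2)R 6/7 ✓
(2,3)R 5/8 ✓
(2,4)B 2/5 ✗
(3,2)R 5/7 ✓
(3,3)R 5/8 ✓
(3,4)B 1/5 ✗
(4,1)B 1/2 ✗
(4,2)B 1/4 ✗
(4,3)R 3/5 ✓
(4,4)R 2/3 ✓

(1,1), (1,4), (2,4), (3,4), (4,1), (4,2)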